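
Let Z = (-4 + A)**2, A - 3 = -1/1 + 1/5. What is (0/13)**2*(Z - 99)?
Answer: 0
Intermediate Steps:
A = 11/5 (A = 3 + (-1/1 + 1/5) = 3 + (-1*1 + 1*(1/5)) = 3 + (-1 + 1/5) = 3 - 4/5 = 11/5 ≈ 2.2000)
Z = 81/25 (Z = (-4 + 11/5)**2 = (-9/5)**2 = 81/25 ≈ 3.2400)
(0/13)**2*(Z - 99) = (0/13)**2*(81/25 - 99) = (0*(1/13))**2*(-2394/25) = 0**2*(-2394/25) = 0*(-2394/25) = 0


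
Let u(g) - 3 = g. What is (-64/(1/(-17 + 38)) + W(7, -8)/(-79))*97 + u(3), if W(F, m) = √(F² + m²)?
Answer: -130362 - 97*√113/79 ≈ -1.3038e+5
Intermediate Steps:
u(g) = 3 + g
(-64/(1/(-17 + 38)) + W(7, -8)/(-79))*97 + u(3) = (-64/(1/(-17 + 38)) + √(7² + (-8)²)/(-79))*97 + (3 + 3) = (-64/(1/21) + √(49 + 64)*(-1/79))*97 + 6 = (-64/1/21 + √113*(-1/79))*97 + 6 = (-64*21 - √113/79)*97 + 6 = (-1344 - √113/79)*97 + 6 = (-130368 - 97*√113/79) + 6 = -130362 - 97*√113/79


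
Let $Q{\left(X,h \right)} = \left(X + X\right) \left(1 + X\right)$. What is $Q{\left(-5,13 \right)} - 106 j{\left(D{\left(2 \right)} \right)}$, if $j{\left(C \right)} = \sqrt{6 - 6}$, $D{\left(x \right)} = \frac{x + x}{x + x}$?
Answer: $40$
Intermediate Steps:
$Q{\left(X,h \right)} = 2 X \left(1 + X\right)$
$D{\left(x \right)} = 1$ ($D{\left(x \right)} = \frac{2 x}{2 x} = 2 x \frac{1}{2 x} = 1$)
$j{\left(C \right)} = 0$ ($j{\left(C \right)} = \sqrt{0} = 0$)
$Q{\left(-5,13 \right)} - 106 j{\left(D{\left(2 \right)} \right)} = 2 \left(-5\right) \left(1 - 5\right) - 0 = 2 \left(-5\right) \left(-4\right) + 0 = 40 + 0 = 40$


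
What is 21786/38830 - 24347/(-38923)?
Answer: 896685244/755690045 ≈ 1.1866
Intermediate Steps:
21786/38830 - 24347/(-38923) = 21786*(1/38830) - 24347*(-1/38923) = 10893/19415 + 24347/38923 = 896685244/755690045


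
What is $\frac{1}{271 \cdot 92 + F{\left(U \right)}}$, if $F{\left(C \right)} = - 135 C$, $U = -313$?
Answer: $\frac{1}{67187} \approx 1.4884 \cdot 10^{-5}$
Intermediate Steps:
$\frac{1}{271 \cdot 92 + F{\left(U \right)}} = \frac{1}{271 \cdot 92 - -42255} = \frac{1}{24932 + 42255} = \frac{1}{67187}$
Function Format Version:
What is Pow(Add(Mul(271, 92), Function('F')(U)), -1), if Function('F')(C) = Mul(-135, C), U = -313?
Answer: Rational(1, 67187) ≈ 1.4884e-5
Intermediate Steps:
Pow(Add(Mul(271, 92), Function('F')(U)), -1) = Pow(Add(Mul(271, 92), Mul(-135, -313)), -1) = Pow(Add(24932, 42255), -1) = Pow(67187, -1) = Rational(1, 67187)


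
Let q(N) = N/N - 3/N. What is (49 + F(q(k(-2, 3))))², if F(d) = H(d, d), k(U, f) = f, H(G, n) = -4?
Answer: 2025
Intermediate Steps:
q(N) = 1 - 3/N
F(d) = -4
(49 + F(q(k(-2, 3))))² = (49 - 4)² = 45² = 2025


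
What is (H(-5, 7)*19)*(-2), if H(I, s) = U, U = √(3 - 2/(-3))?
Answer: -38*√33/3 ≈ -72.764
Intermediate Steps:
U = √33/3 (U = √(3 - 2*(-⅓)) = √(3 + ⅔) = √(11/3) = √33/3 ≈ 1.9149)
H(I, s) = √33/3
(H(-5, 7)*19)*(-2) = ((√33/3)*19)*(-2) = (19*√33/3)*(-2) = -38*√33/3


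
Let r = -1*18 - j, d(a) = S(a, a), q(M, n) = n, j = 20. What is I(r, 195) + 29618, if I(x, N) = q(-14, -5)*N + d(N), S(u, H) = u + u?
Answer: 29033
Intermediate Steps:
S(u, H) = 2*u
d(a) = 2*a
r = -38 (r = -1*18 - 1*20 = -18 - 20 = -38)
I(x, N) = -3*N (I(x, N) = -5*N + 2*N = -3*N)
I(r, 195) + 29618 = -3*195 + 29618 = -585 + 29618 = 29033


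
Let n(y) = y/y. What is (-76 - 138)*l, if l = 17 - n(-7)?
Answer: -3424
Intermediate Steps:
n(y) = 1
l = 16 (l = 17 - 1*1 = 17 - 1 = 16)
(-76 - 138)*l = (-76 - 138)*16 = -214*16 = -3424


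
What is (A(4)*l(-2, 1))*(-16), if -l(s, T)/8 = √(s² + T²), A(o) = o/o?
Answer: 128*√5 ≈ 286.22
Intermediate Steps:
A(o) = 1
l(s, T) = -8*√(T² + s²) (l(s, T) = -8*√(s² + T²) = -8*√(T² + s²))
(A(4)*l(-2, 1))*(-16) = (1*(-8*√(1² + (-2)²)))*(-16) = (1*(-8*√(1 + 4)))*(-16) = (1*(-8*√5))*(-16) = -8*√5*(-16) = 128*√5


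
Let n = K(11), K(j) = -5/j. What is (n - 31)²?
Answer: 119716/121 ≈ 989.39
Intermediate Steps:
n = -5/11 ≈ -0.45455
(n - 31)² = (-5/11 - 31)² = (-346/11)² = 119716/121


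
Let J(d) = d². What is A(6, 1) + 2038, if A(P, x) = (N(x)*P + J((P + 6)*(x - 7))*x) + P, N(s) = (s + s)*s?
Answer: 7240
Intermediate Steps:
N(s) = 2*s² (N(s) = (2*s)*s = 2*s²)
A(P, x) = P + 2*P*x² + x*(-7 + x)²*(6 + P)² (A(P, x) = ((2*x²)*P + ((P + 6)*(x - 7))²*x) + P = (2*P*x² + ((6 + P)*(-7 + x))²*x) + P = (2*P*x² + ((-7 + x)*(6 + P))²*x) + P = (2*P*x² + ((-7 + x)²*(6 + P)²)*x) + P = (2*P*x² + x*(-7 + x)²*(6 + P)²) + P = P + 2*P*x² + x*(-7 + x)²*(6 + P)²)
A(6, 1) + 2038 = (6 + 1*(-42 - 7*6 + 6*1 + 6*1)² + 2*6*1²) + 2038 = (6 + 1*(-42 - 42 + 6 + 6)² + 2*6*1) + 2038 = (6 + 1*(-72)² + 12) + 2038 = (6 + 1*5184 + 12) + 2038 = (6 + 5184 + 12) + 2038 = 5202 + 2038 = 7240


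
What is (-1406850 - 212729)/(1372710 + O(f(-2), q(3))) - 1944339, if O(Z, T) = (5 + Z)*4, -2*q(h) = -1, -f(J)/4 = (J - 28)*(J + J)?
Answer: -2665320964169/1370810 ≈ -1.9443e+6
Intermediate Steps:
f(J) = -8*J*(-28 + J) (f(J) = -4*(J - 28)*(J + J) = -4*(-28 + J)*2*J = -8*J*(-28 + J))
q(h) = 1/2 (q(h) = -1/2*(-1) = 1/2)
O(Z, T) = 20 + 4*Z
(-1406850 - 212729)/(1372710 + O(f(-2), q(3))) - 1944339 = (-1406850 - 212729)/(1372710 + (20 + 4*(8*(-2)*(28 - 1*(-2))))) - 1944339 = -1619579/(1372710 + (20 + 4*(8*(-2)*(28 + 2)))) - 1944339 = -1619579/(1372710 + (20 + 4*(8*(-2)*30))) - 1944339 = -1619579/(1372710 + (20 + 4*(-480))) - 1944339 = -1619579/(1372710 + (20 - 1920)) - 1944339 = -1619579/(1372710 - 1900) - 1944339 = -1619579/1370810 - 1944339 = -2665320964169/1370810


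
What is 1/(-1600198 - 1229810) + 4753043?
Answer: 13451149714343/2830008 ≈ 4.7530e+6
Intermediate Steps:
1/(-1600198 - 1229810) + 4753043 = 1/(-2830008) + 4753043 = -1/2830008 + 4753043 = 13451149714343/2830008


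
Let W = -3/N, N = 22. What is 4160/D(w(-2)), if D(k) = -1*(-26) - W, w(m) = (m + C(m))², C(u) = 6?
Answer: 18304/115 ≈ 159.17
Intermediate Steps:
W = -3/22 ≈ -0.13636
w(m) = (6 + m)² (w(m) = (m + 6)² = (6 + m)²)
D(k) = 575/22 (D(k) = -1*(-26) - 1*(-3/22) = 26 + 3/22 = 575/22)
4160/D(w(-2)) = 4160/(575/22) = 4160*(22/575) = 18304/115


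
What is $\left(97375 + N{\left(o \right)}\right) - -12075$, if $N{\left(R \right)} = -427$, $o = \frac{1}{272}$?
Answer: $109023$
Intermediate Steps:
$o = \frac{1}{272} \approx 0.0036765$
$\left(97375 + N{\left(o \right)}\right) - -12075 = \left(97375 - 427\right) - -12075 = 96948 + 12075 = 109023$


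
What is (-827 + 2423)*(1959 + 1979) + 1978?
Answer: 6287026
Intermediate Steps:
(-827 + 2423)*(1959 + 1979) + 1978 = 1596*3938 + 1978 = 6285048 + 1978 = 6287026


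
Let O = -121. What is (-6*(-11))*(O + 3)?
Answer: -7788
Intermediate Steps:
(-6*(-11))*(O + 3) = (-6*(-11))*(-121 + 3) = 66*(-118) = -7788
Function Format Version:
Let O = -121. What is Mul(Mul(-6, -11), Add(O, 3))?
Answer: -7788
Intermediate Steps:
Mul(Mul(-6, -11), Add(O, 3)) = Mul(Mul(-6, -11), Add(-121, 3)) = Mul(66, -118) = -7788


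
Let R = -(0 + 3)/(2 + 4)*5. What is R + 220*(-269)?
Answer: -118365/2 ≈ -59183.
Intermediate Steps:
R = -5/2 (R = -3/6*5 = -1*½*5 = -½*5 = -5/2 ≈ -2.5000)
R + 220*(-269) = -5/2 + 220*(-269) = -5/2 - 59180 = -118365/2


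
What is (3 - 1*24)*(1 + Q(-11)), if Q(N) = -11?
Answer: 210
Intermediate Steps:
(3 - 1*24)*(1 + Q(-11)) = (3 - 1*24)*(1 - 11) = (3 - 24)*(-10) = -21*(-10) = 210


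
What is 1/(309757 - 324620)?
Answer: -1/14863 ≈ -6.7281e-5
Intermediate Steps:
1/(309757 - 324620) = 1/(-14863) = -1/14863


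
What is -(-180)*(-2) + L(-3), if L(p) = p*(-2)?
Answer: -354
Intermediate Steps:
L(p) = -2*p
-(-180)*(-2) + L(-3) = -(-180)*(-2) - 2*(-3) = -36*10 + 6 = -360 + 6 = -354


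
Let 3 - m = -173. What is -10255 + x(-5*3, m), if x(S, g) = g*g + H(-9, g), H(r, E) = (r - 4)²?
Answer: 20890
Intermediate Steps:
m = 176 (m = 3 - 1*(-173) = 3 + 173 = 176)
H(r, E) = (-4 + r)²
x(S, g) = 169 + g² (x(S, g) = g*g + (-4 - 9)² = g² + (-13)² = g² + 169 = 169 + g²)
-10255 + x(-5*3, m) = -10255 + (169 + 176²) = -10255 + (169 + 30976) = -10255 + 31145 = 20890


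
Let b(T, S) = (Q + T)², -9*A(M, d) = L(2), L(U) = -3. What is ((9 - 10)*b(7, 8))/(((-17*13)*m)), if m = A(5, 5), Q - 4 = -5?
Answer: 108/221 ≈ 0.48869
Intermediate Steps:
Q = -1 (Q = 4 - 5 = -1)
A(M, d) = ⅓ (A(M, d) = -⅑*(-3) = ⅓)
b(T, S) = (-1 + T)²
m = ⅓ ≈ 0.33333
((9 - 10)*b(7, 8))/(((-17*13)*m)) = ((9 - 10)*(-1 + 7)²)/((-17*13*(⅓))) = (-1*6²)/((-221*⅓)) = (-1*36)/(-221/3) = -36*(-3/221) = 108/221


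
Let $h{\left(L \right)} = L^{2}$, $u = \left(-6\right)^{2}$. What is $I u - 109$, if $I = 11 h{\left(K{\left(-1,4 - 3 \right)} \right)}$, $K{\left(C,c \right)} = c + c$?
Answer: $1475$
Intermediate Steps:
$K{\left(C,c \right)} = 2 c$
$u = 36$
$I = 44$ ($I = 11 \left(2 \left(4 - 3\right)\right)^{2} = 11 \left(2 \cdot 1\right)^{2} = 11 \cdot 2^{2} = 11 \cdot 4 = 44$)
$I u - 109 = 44 \cdot 36 - 109 = 1584 - 109 = 1475$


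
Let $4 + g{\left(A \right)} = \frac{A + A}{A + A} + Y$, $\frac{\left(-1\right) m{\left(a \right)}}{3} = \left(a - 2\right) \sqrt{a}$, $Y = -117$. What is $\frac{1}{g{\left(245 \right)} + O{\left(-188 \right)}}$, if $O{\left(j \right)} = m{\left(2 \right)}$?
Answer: $- \frac{1}{120} \approx -0.0083333$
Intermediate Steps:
$m{\left(a \right)} = - 3 \sqrt{a} \left(-2 + a\right)$ ($m{\left(a \right)} = - 3 \left(a - 2\right) \sqrt{a} = - 3 \left(-2 + a\right) \sqrt{a} = - 3 \sqrt{a} \left(-2 + a\right)$)
$O{\left(j \right)} = 0$ ($O{\left(j \right)} = 3 \sqrt{2} \left(2 - 2\right) = 3 \sqrt{2} \cdot 0 = 0$)
$g{\left(A \right)} = -120$ ($g{\left(A \right)} = -4 - \left(117 - \frac{A + A}{A + A}\right) = -4 - \left(117 - \frac{2 A}{2 A}\right) = -4 + \left(2 A \frac{1}{2 A} - 117\right) = -4 + \left(1 - 117\right) = -4 - 116 = -120$)
$\frac{1}{g{\left(245 \right)} + O{\left(-188 \right)}} = \frac{1}{-120 + 0} = \frac{1}{-120} = - \frac{1}{120}$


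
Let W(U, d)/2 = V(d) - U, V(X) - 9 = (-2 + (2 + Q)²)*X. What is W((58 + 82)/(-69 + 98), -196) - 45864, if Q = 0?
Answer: -1352550/29 ≈ -46640.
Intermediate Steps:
V(X) = 9 + 2*X (V(X) = 9 + (-2 + (2 + 0)²)*X = 9 + (-2 + 2²)*X = 9 + (-2 + 4)*X = 9 + 2*X)
W(U, d) = 18 - 2*U + 4*d (W(U, d) = 2*((9 + 2*d) - U) = 2*(9 - U + 2*d) = 18 - 2*U + 4*d)
W((58 + 82)/(-69 + 98), -196) - 45864 = (18 - 2*(58 + 82)/(-69 + 98) + 4*(-196)) - 45864 = (18 - 280/29 - 784) - 45864 = -22494/29 - 45864 = -1352550/29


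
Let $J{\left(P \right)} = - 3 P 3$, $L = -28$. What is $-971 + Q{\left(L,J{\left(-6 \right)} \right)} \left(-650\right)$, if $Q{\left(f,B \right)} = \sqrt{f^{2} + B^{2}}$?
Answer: $-971 - 6500 \sqrt{37} \approx -40509.0$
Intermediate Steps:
$J{\left(P \right)} = - 9 P$
$Q{\left(f,B \right)} = \sqrt{B^{2} + f^{2}}$
$-971 + Q{\left(L,J{\left(-6 \right)} \right)} \left(-650\right) = -971 + \sqrt{\left(\left(-9\right) \left(-6\right)\right)^{2} + \left(-28\right)^{2}} \left(-650\right) = -971 + \sqrt{54^{2} + 784} \left(-650\right) = -971 + \sqrt{2916 + 784} \left(-650\right) = -971 + \sqrt{3700} \left(-650\right) = -971 + 10 \sqrt{37} \left(-650\right) = -971 - 6500 \sqrt{37}$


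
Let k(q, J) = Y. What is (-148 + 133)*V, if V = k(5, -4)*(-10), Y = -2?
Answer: -300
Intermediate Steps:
k(q, J) = -2
V = 20 (V = -2*(-10) = 20)
(-148 + 133)*V = (-148 + 133)*20 = -15*20 = -300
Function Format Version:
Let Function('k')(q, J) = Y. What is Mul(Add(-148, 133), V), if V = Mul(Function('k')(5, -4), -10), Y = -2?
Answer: -300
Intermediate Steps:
Function('k')(q, J) = -2
V = 20 (V = Mul(-2, -10) = 20)
Mul(Add(-148, 133), V) = Mul(Add(-148, 133), 20) = Mul(-15, 20) = -300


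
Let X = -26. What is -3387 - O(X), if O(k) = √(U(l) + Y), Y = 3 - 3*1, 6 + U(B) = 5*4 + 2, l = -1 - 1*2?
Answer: -3391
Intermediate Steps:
l = -3 (l = -1 - 2 = -3)
U(B) = 16 (U(B) = -6 + (5*4 + 2) = -6 + (20 + 2) = -6 + 22 = 16)
Y = 0 (Y = 3 - 3 = 0)
O(k) = 4 (O(k) = √(16 + 0) = √16 = 4)
-3387 - O(X) = -3387 - 1*4 = -3387 - 4 = -3391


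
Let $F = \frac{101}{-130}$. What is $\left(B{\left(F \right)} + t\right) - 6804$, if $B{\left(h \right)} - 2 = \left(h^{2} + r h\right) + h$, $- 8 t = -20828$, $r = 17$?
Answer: $- \frac{71180789}{16900} \approx -4211.9$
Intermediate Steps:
$t = \frac{5207}{2}$ ($t = \left(- \frac{1}{8}\right) \left(-20828\right) = \frac{5207}{2} \approx 2603.5$)
$F = - \frac{101}{130}$ ($F = 101 \left(- \frac{1}{130}\right) = - \frac{101}{130} \approx -0.77692$)
$B{\left(h \right)} = 2 + h^{2} + 18 h$ ($B{\left(h \right)} = 2 + \left(\left(h^{2} + 17 h\right) + h\right) = 2 + \left(h^{2} + 18 h\right) = 2 + h^{2} + 18 h$)
$\left(B{\left(F \right)} + t\right) - 6804 = \left(\left(2 + \left(- \frac{101}{130}\right)^{2} + 18 \left(- \frac{101}{130}\right)\right) + \frac{5207}{2}\right) - 6804 = \left(\left(2 + \frac{10201}{16900} - \frac{909}{65}\right) + \frac{5207}{2}\right) - 6804 = \left(- \frac{192339}{16900} + \frac{5207}{2}\right) - 6804 = \frac{43806811}{16900} - 6804 = - \frac{71180789}{16900}$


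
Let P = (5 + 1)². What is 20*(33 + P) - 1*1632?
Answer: -252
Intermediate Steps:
P = 36 (P = 6² = 36)
20*(33 + P) - 1*1632 = 20*(33 + 36) - 1*1632 = 20*69 - 1632 = 1380 - 1632 = -252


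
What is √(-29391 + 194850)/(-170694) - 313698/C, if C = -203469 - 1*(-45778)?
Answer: 313698/157691 - √165459/170694 ≈ 1.9869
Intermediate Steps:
C = -157691 (C = -203469 + 45778 = -157691)
√(-29391 + 194850)/(-170694) - 313698/C = √(-29391 + 194850)/(-170694) - 313698/(-157691) = √165459*(-1/170694) - 313698*(-1/157691) = -√165459/170694 + 313698/157691 = 313698/157691 - √165459/170694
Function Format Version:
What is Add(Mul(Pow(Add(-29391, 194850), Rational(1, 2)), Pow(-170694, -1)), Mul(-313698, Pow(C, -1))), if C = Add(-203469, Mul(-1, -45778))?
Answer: Add(Rational(313698, 157691), Mul(Rational(-1, 170694), Pow(165459, Rational(1, 2)))) ≈ 1.9869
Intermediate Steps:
C = -157691 (C = Add(-203469, 45778) = -157691)
Add(Mul(Pow(Add(-29391, 194850), Rational(1, 2)), Pow(-170694, -1)), Mul(-313698, Pow(C, -1))) = Add(Mul(Pow(Add(-29391, 194850), Rational(1, 2)), Pow(-170694, -1)), Mul(-313698, Pow(-157691, -1))) = Add(Mul(Pow(165459, Rational(1, 2)), Rational(-1, 170694)), Mul(-313698, Rational(-1, 157691))) = Add(Mul(Rational(-1, 170694), Pow(165459, Rational(1, 2))), Rational(313698, 157691)) = Add(Rational(313698, 157691), Mul(Rational(-1, 170694), Pow(165459, Rational(1, 2))))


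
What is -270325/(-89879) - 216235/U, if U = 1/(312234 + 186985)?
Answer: -9702314058503410/89879 ≈ -1.0795e+11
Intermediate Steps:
U = 1/499219 ≈ 2.0031e-6
-270325/(-89879) - 216235/U = -270325/(-89879) - 216235/1/499219 = -270325*(-1/89879) - 216235*499219 = 270325/89879 - 107948620465 = -9702314058503410/89879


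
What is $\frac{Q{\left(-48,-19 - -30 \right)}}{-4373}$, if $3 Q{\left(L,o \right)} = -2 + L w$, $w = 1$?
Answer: $\frac{50}{13119} \approx 0.0038113$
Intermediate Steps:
$Q{\left(L,o \right)} = - \frac{2}{3} + \frac{L}{3}$ ($Q{\left(L,o \right)} = \frac{-2 + L 1}{3} = \frac{-2 + L}{3} = - \frac{2}{3} + \frac{L}{3}$)
$\frac{Q{\left(-48,-19 - -30 \right)}}{-4373} = \frac{- \frac{2}{3} + \frac{1}{3} \left(-48\right)}{-4373} = \left(- \frac{2}{3} - 16\right) \left(- \frac{1}{4373}\right) = \left(- \frac{50}{3}\right) \left(- \frac{1}{4373}\right) = \frac{50}{13119}$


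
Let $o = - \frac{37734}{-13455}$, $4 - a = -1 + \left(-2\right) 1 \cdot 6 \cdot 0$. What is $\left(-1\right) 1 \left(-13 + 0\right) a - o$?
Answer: $\frac{278947}{4485} \approx 62.196$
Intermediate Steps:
$a = 5$ ($a = 4 - \left(-1 + \left(-2\right) 1 \cdot 6 \cdot 0\right) = 4 - \left(-1 + \left(-2\right) 6 \cdot 0\right) = 4 - \left(-1 - 0\right) = 4 - \left(-1 + 0\right) = 4 - -1 = 4 + 1 = 5$)
$o = \frac{12578}{4485}$ ($o = \left(-37734\right) \left(- \frac{1}{13455}\right) = \frac{12578}{4485} \approx 2.8045$)
$\left(-1\right) 1 \left(-13 + 0\right) a - o = \left(-1\right) 1 \left(-13 + 0\right) 5 - \frac{12578}{4485} = \left(-1\right) \left(-13\right) 5 - \frac{12578}{4485} = 13 \cdot 5 - \frac{12578}{4485} = 65 - \frac{12578}{4485} = \frac{278947}{4485}$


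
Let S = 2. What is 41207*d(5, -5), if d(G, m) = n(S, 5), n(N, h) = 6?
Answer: 247242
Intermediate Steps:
d(G, m) = 6
41207*d(5, -5) = 41207*6 = 247242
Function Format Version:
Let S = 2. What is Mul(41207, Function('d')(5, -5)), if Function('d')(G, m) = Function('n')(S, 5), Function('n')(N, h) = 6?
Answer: 247242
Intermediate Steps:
Function('d')(G, m) = 6
Mul(41207, Function('d')(5, -5)) = Mul(41207, 6) = 247242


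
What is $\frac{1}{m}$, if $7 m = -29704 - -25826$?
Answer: $- \frac{1}{554} \approx -0.0018051$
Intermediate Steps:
$m = -554$ ($m = \frac{-29704 - -25826}{7} = \frac{-29704 + 25826}{7} = \frac{1}{7} \left(-3878\right) = -554$)
$\frac{1}{m} = \frac{1}{-554} = - \frac{1}{554}$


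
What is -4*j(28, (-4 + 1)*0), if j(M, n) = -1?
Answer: 4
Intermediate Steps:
-4*j(28, (-4 + 1)*0) = -4*(-1) = 4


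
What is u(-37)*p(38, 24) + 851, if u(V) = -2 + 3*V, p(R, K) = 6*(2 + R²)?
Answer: -979537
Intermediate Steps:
p(R, K) = 12 + 6*R²
u(-37)*p(38, 24) + 851 = (-2 + 3*(-37))*(12 + 6*38²) + 851 = (-2 - 111)*(12 + 6*1444) + 851 = -113*(12 + 8664) + 851 = -113*8676 + 851 = -980388 + 851 = -979537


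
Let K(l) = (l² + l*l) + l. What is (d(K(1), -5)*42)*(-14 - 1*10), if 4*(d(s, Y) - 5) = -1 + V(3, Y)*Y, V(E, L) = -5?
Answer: -11088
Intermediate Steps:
K(l) = l + 2*l² (K(l) = (l² + l²) + l = 2*l² + l = l + 2*l²)
d(s, Y) = 19/4 - 5*Y/4 (d(s, Y) = 5 + (-1 - 5*Y)/4 = 5 + (-¼ - 5*Y/4) = 19/4 - 5*Y/4)
(d(K(1), -5)*42)*(-14 - 1*10) = ((19/4 - 5/4*(-5))*42)*(-14 - 1*10) = ((19/4 + 25/4)*42)*(-14 - 10) = (11*42)*(-24) = 462*(-24) = -11088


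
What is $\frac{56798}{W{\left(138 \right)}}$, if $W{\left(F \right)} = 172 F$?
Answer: $\frac{28399}{11868} \approx 2.3929$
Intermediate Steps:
$\frac{56798}{W{\left(138 \right)}} = \frac{56798}{172 \cdot 138} = \frac{56798}{23736} = 56798 \cdot \frac{1}{23736} = \frac{28399}{11868}$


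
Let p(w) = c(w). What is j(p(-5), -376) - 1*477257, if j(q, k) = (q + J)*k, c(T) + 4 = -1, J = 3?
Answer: -476505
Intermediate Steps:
c(T) = -5 (c(T) = -4 - 1 = -5)
p(w) = -5
j(q, k) = k*(3 + q) (j(q, k) = (q + 3)*k = (3 + q)*k = k*(3 + q))
j(p(-5), -376) - 1*477257 = -376*(3 - 5) - 1*477257 = -376*(-2) - 477257 = 752 - 477257 = -476505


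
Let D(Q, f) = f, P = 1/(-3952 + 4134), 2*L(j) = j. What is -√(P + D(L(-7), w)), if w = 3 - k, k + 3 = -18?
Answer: -√795158/182 ≈ -4.8995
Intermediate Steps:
k = -21 (k = -3 - 18 = -21)
L(j) = j/2
w = 24 (w = 3 - 1*(-21) = 3 + 21 = 24)
P = 1/182 ≈ 0.0054945
-√(P + D(L(-7), w)) = -√(1/182 + 24) = -√(4369/182) = -√795158/182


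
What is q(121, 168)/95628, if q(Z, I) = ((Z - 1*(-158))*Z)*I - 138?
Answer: 945229/15938 ≈ 59.307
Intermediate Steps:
q(Z, I) = -138 + I*Z*(158 + Z) (q(Z, I) = ((Z + 158)*Z)*I - 138 = ((158 + Z)*Z)*I - 138 = (Z*(158 + Z))*I - 138 = I*Z*(158 + Z) - 138 = -138 + I*Z*(158 + Z))
q(121, 168)/95628 = (-138 + 168*121**2 + 158*168*121)/95628 = (-138 + 168*14641 + 3211824)*(1/95628) = (-138 + 2459688 + 3211824)*(1/95628) = 5671374*(1/95628) = 945229/15938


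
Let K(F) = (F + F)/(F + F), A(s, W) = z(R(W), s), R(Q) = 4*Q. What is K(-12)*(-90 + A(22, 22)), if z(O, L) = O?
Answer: -2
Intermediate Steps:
A(s, W) = 4*W
K(F) = 1 (K(F) = (2*F)/((2*F)) = (2*F)*(1/(2*F)) = 1)
K(-12)*(-90 + A(22, 22)) = 1*(-90 + 4*22) = 1*(-90 + 88) = 1*(-2) = -2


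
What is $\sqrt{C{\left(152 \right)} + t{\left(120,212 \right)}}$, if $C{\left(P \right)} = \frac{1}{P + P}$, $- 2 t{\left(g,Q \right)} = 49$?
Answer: $\frac{i \sqrt{141493}}{76} \approx 4.9494 i$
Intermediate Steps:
$t{\left(g,Q \right)} = - \frac{49}{2}$ ($t{\left(g,Q \right)} = \left(- \frac{1}{2}\right) 49 = - \frac{49}{2}$)
$C{\left(P \right)} = \frac{1}{2 P}$
$\sqrt{C{\left(152 \right)} + t{\left(120,212 \right)}} = \sqrt{\frac{1}{2 \cdot 152} - \frac{49}{2}} = \sqrt{\frac{1}{2} \cdot \frac{1}{152} - \frac{49}{2}} = \sqrt{\frac{1}{304} - \frac{49}{2}} = \sqrt{- \frac{7447}{304}} = \frac{i \sqrt{141493}}{76}$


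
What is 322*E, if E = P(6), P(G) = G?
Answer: 1932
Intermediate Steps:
E = 6
322*E = 322*6 = 1932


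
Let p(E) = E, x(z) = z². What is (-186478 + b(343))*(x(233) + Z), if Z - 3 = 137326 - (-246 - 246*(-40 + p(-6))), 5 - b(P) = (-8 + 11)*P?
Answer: -33853111096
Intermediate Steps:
b(P) = 5 - 3*P (b(P) = 5 - (-8 + 11)*P = 5 - 3*P)
Z = 126259 (Z = 3 + (137326 - (-246 - 246*(-40 - 6))) = 3 + (137326 - (-246 - 246*(-46))) = 3 + (137326 - (-246 + 11316)) = 3 + (137326 - 1*11070) = 3 + (137326 - 11070) = 3 + 126256 = 126259)
(-186478 + b(343))*(x(233) + Z) = (-186478 + (5 - 3*343))*(233² + 126259) = (-186478 + (5 - 1029))*(54289 + 126259) = (-186478 - 1024)*180548 = -187502*180548 = -33853111096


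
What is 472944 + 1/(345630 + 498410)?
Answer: 399183653761/844040 ≈ 4.7294e+5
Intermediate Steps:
472944 + 1/(345630 + 498410) = 472944 + 1/844040 = 399183653761/844040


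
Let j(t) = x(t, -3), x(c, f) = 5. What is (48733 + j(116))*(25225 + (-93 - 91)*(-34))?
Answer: 1534320978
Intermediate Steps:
j(t) = 5
(48733 + j(116))*(25225 + (-93 - 91)*(-34)) = (48733 + 5)*(25225 + (-93 - 91)*(-34)) = 48738*(25225 - 184*(-34)) = 48738*(25225 + 6256) = 48738*31481 = 1534320978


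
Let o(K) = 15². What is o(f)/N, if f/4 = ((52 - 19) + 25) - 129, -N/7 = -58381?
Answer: 225/408667 ≈ 0.00055057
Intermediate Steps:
N = 408667 (N = -7*(-58381) = 408667)
f = -284 (f = 4*(((52 - 19) + 25) - 129) = 4*((33 + 25) - 129) = 4*(58 - 129) = 4*(-71) = -284)
o(K) = 225
o(f)/N = 225/408667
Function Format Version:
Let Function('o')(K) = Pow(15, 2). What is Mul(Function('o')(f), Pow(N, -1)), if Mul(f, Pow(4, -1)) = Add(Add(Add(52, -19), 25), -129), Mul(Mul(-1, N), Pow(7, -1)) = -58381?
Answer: Rational(225, 408667) ≈ 0.00055057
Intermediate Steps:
N = 408667 (N = Mul(-7, -58381) = 408667)
f = -284 (f = Mul(4, Add(Add(Add(52, -19), 25), -129)) = Mul(4, Add(Add(33, 25), -129)) = Mul(4, Add(58, -129)) = Mul(4, -71) = -284)
Function('o')(K) = 225
Mul(Function('o')(f), Pow(N, -1)) = Mul(225, Pow(408667, -1)) = Mul(225, Rational(1, 408667)) = Rational(225, 408667)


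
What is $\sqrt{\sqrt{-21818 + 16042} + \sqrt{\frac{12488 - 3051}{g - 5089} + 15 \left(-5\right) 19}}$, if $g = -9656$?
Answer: $\frac{\sqrt{14745} \sqrt{i} \sqrt{1120620 + \sqrt{309955559190}}}{14745} \approx 7.5418 + 7.5418 i$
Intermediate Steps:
$\sqrt{\sqrt{-21818 + 16042} + \sqrt{\frac{12488 - 3051}{g - 5089} + 15 \left(-5\right) 19}} = \sqrt{\sqrt{-21818 + 16042} + \sqrt{\frac{12488 - 3051}{-9656 - 5089} + 15 \left(-5\right) 19}} = \sqrt{\sqrt{-5776} + \sqrt{\frac{9437}{-14745} - 1425}} = \sqrt{76 i + \sqrt{9437 \left(- \frac{1}{14745}\right) - 1425}} = \sqrt{76 i + \sqrt{- \frac{9437}{14745} - 1425}} = \sqrt{76 i + \sqrt{- \frac{21021062}{14745}}} = \sqrt{76 i + \frac{i \sqrt{309955559190}}{14745}}$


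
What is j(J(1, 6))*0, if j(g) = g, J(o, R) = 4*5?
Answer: 0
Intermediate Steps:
J(o, R) = 20
j(J(1, 6))*0 = 20*0 = 0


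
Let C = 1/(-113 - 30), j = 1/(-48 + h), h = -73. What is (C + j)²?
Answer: 576/2474329 ≈ 0.00023279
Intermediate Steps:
j = -1/121 (j = 1/(-48 - 73) = 1/(-121) = -1/121 ≈ -0.0082645)
C = -1/143 (C = 1/(-143) = -1/143 ≈ -0.0069930)
(C + j)² = (-1/143 - 1/121)² = (-24/1573)² = 576/2474329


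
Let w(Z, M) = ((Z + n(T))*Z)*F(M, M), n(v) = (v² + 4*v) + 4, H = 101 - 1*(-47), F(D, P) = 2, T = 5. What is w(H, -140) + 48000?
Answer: 106312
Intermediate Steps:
H = 148 (H = 101 + 47 = 148)
n(v) = 4 + v² + 4*v
w(Z, M) = 2*Z*(49 + Z) (w(Z, M) = ((Z + (4 + 5² + 4*5))*Z)*2 = ((Z + (4 + 25 + 20))*Z)*2 = ((Z + 49)*Z)*2 = ((49 + Z)*Z)*2 = (Z*(49 + Z))*2 = 2*Z*(49 + Z))
w(H, -140) + 48000 = 2*148*(49 + 148) + 48000 = 2*148*197 + 48000 = 58312 + 48000 = 106312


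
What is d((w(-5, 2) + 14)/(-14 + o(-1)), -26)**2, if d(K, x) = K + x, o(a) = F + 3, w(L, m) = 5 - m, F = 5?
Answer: 29929/36 ≈ 831.36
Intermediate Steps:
o(a) = 8 (o(a) = 5 + 3 = 8)
d((w(-5, 2) + 14)/(-14 + o(-1)), -26)**2 = (((5 - 1*2) + 14)/(-14 + 8) - 26)**2 = (((5 - 2) + 14)/(-6) - 26)**2 = ((3 + 14)*(-1/6) - 26)**2 = (17*(-1/6) - 26)**2 = (-17/6 - 26)**2 = (-173/6)**2 = 29929/36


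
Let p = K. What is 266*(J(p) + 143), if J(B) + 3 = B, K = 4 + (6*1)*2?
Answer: 41496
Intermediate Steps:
K = 16 (K = 4 + 6*2 = 4 + 12 = 16)
p = 16
J(B) = -3 + B
266*(J(p) + 143) = 266*((-3 + 16) + 143) = 266*(13 + 143) = 266*156 = 41496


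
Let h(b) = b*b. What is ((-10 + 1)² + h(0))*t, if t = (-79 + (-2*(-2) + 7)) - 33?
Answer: -8181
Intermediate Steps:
h(b) = b²
t = -101 (t = (-79 + (4 + 7)) - 33 = (-79 + 11) - 33 = -68 - 33 = -101)
((-10 + 1)² + h(0))*t = ((-10 + 1)² + 0²)*(-101) = ((-9)² + 0)*(-101) = (81 + 0)*(-101) = 81*(-101) = -8181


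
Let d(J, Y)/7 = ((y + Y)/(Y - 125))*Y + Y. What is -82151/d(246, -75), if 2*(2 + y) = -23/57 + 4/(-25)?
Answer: 624347600/5531771 ≈ 112.87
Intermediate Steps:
y = -6503/2850 (y = -2 + (-23/57 + 4/(-25))/2 = -2 + (-23*1/57 + 4*(-1/25))/2 = -2 + (-23/57 - 4/25)/2 = -2 + (½)*(-803/1425) = -2 - 803/2850 = -6503/2850 ≈ -2.2818)
d(J, Y) = 7*Y + 7*Y*(-6503/2850 + Y)/(-125 + Y) (d(J, Y) = 7*(((-6503/2850 + Y)/(Y - 125))*Y + Y) = 7*(((-6503/2850 + Y)/(-125 + Y))*Y + Y) = 7*(Y*(-6503/2850 + Y)/(-125 + Y) + Y) = 7*(Y + Y*(-6503/2850 + Y)/(-125 + Y)) = 7*Y + 7*Y*(-6503/2850 + Y)/(-125 + Y))
-82151/d(246, -75) = -82151*(-38*(-125 - 75)/(7*(-362753 + 5700*(-75)))) = -82151*7600/(7*(-362753 - 427500)) = -82151/((7/2850)*(-75)*(-1/200)*(-790253)) = -82151/(-5531771/7600) = -82151*(-7600/5531771) = 624347600/5531771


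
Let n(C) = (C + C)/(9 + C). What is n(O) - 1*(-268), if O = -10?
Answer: 288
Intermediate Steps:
n(C) = 2*C/(9 + C) (n(C) = (2*C)/(9 + C) = 2*C/(9 + C))
n(O) - 1*(-268) = 2*(-10)/(9 - 10) - 1*(-268) = 2*(-10)/(-1) + 268 = 2*(-10)*(-1) + 268 = 20 + 268 = 288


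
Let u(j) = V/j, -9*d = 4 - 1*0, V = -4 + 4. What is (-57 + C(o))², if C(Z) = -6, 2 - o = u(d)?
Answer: 3969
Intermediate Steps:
V = 0
d = -4/9 (d = -(4 - 1*0)/9 = -(4 + 0)/9 = -⅑*4 = -4/9 ≈ -0.44444)
u(j) = 0 (u(j) = 0/j = 0)
o = 2 (o = 2 - 1*0 = 2 + 0 = 2)
(-57 + C(o))² = (-57 - 6)² = (-63)² = 3969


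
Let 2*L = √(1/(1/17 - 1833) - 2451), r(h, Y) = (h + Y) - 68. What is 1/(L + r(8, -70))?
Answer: -16203200/2182789177 - 4*I*√594947048830/2182789177 ≈ -0.0074232 - 0.0014135*I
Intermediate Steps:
r(h, Y) = -68 + Y + h (r(h, Y) = (Y + h) - 68 = -68 + Y + h)
L = I*√594947048830/31160 (L = √(1/(1/17 - 1833) - 2451)/2 = √(1/(-31160/17) - 2451)/2 = √(-17/31160 - 2451)/2 = √(-76373177/31160)/2 = (I*√594947048830/15580)/2 = I*√594947048830/31160 ≈ 24.754*I)
1/(L + r(8, -70)) = 1/(I*√594947048830/31160 + (-68 - 70 + 8)) = 1/(I*√594947048830/31160 - 130) = 1/(-130 + I*√594947048830/31160)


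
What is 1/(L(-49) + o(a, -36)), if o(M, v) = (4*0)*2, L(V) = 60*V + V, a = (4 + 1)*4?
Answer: -1/2989 ≈ -0.00033456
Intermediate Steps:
a = 20 (a = 5*4 = 20)
L(V) = 61*V
o(M, v) = 0 (o(M, v) = 0*2 = 0)
1/(L(-49) + o(a, -36)) = 1/(61*(-49) + 0) = 1/(-2989 + 0) = 1/(-2989) = -1/2989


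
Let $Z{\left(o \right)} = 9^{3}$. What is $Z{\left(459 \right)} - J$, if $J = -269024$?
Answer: $269753$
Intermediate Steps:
$Z{\left(o \right)} = 729$
$Z{\left(459 \right)} - J = 729 - -269024 = 729 + 269024 = 269753$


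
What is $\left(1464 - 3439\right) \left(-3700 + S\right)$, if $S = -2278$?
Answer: $11806550$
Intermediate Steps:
$\left(1464 - 3439\right) \left(-3700 + S\right) = \left(1464 - 3439\right) \left(-3700 - 2278\right) = \left(-1975\right) \left(-5978\right) = 11806550$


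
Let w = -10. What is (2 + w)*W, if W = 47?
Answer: -376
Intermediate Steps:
(2 + w)*W = (2 - 10)*47 = -8*47 = -376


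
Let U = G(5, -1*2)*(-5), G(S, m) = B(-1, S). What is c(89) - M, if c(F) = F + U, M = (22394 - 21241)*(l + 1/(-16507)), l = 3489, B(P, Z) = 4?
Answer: -66403500083/16507 ≈ -4.0227e+6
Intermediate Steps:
G(S, m) = 4
U = -20 (U = 4*(-5) = -20)
M = 66404639066/16507 (M = (22394 - 21241)*(3489 + 1/(-16507)) = 1153*(3489 - 1/16507) = 1153*(57592922/16507) = 66404639066/16507 ≈ 4.0228e+6)
c(F) = -20 + F (c(F) = F - 20 = -20 + F)
c(89) - M = (-20 + 89) - 1*66404639066/16507 = 69 - 66404639066/16507 = -66403500083/16507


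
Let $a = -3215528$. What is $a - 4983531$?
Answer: $-8199059$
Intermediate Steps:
$a - 4983531 = -3215528 - 4983531 = -8199059$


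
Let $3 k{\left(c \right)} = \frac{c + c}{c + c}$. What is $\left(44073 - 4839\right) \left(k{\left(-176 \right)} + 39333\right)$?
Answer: $1543204000$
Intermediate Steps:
$k{\left(c \right)} = \frac{1}{3}$ ($k{\left(c \right)} = \frac{\left(c + c\right) \frac{1}{c + c}}{3} = \frac{2 c \frac{1}{2 c}}{3} = \frac{1}{3} \cdot 1 = \frac{1}{3}$)
$\left(44073 - 4839\right) \left(k{\left(-176 \right)} + 39333\right) = \left(44073 - 4839\right) \left(\frac{1}{3} + 39333\right) = 39234 \cdot \frac{118000}{3} = 1543204000$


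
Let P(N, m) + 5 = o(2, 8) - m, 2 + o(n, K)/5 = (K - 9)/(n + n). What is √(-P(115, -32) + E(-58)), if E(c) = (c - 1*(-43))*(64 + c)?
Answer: 3*I*√47/2 ≈ 10.283*I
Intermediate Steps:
E(c) = (43 + c)*(64 + c) (E(c) = (c + 43)*(64 + c) = (43 + c)*(64 + c))
o(n, K) = -10 + 5*(-9 + K)/(2*n) (o(n, K) = -10 + 5*((K - 9)/(n + n)) = -10 + 5*((-9 + K)/((2*n))) = -10 + 5*((-9 + K)*(1/(2*n))) = -10 + 5*((-9 + K)/(2*n)) = -10 + 5*(-9 + K)/(2*n))
P(N, m) = -65/4 - m (P(N, m) = -5 + ((5/2)*(-9 + 8 - 4*2)/2 - m) = -5 + ((5/2)*(½)*(-9 + 8 - 8) - m) = -5 + ((5/2)*(½)*(-9) - m) = -5 + (-45/4 - m) = -65/4 - m)
√(-P(115, -32) + E(-58)) = √(-(-65/4 - 1*(-32)) + (2752 + (-58)² + 107*(-58))) = √(-(-65/4 + 32) + (2752 + 3364 - 6206)) = √(-1*63/4 - 90) = √(-63/4 - 90) = √(-423/4) = 3*I*√47/2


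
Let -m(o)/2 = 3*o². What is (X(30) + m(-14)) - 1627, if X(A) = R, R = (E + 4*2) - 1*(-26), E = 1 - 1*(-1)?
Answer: -2767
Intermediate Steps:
E = 2 (E = 1 + 1 = 2)
m(o) = -6*o²
R = 36 (R = (2 + 4*2) - 1*(-26) = (2 + 8) + 26 = 10 + 26 = 36)
X(A) = 36
(X(30) + m(-14)) - 1627 = (36 - 6*(-14)²) - 1627 = (36 - 6*196) - 1627 = (36 - 1176) - 1627 = -1140 - 1627 = -2767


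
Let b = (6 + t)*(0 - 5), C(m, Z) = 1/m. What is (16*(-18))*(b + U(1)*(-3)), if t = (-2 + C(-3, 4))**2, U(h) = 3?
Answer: 19072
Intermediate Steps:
C(m, Z) = 1/m
t = 49/9 (t = (-2 + 1/(-3))**2 = (-2 - 1/3)**2 = (-7/3)**2 = 49/9 ≈ 5.4444)
b = -515/9 (b = (6 + 49/9)*(0 - 5) = (103/9)*(-5) = -515/9 ≈ -57.222)
(16*(-18))*(b + U(1)*(-3)) = (16*(-18))*(-515/9 + 3*(-3)) = -288*(-515/9 - 9) = -288*(-596/9) = 19072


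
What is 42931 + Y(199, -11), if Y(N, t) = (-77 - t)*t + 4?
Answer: 43661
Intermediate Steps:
Y(N, t) = 4 + t*(-77 - t) (Y(N, t) = t*(-77 - t) + 4 = 4 + t*(-77 - t))
42931 + Y(199, -11) = 42931 + (4 - 1*(-11)**2 - 77*(-11)) = 42931 + (4 - 1*121 + 847) = 42931 + (4 - 121 + 847) = 42931 + 730 = 43661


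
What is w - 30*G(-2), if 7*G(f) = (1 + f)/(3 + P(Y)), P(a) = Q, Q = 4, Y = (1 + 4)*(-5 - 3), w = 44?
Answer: 2186/49 ≈ 44.612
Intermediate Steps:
Y = -40 (Y = 5*(-8) = -40)
P(a) = 4
G(f) = 1/49 + f/49 (G(f) = ((1 + f)/(3 + 4))/7 = ((1 + f)/7)/7 = ((1 + f)*(⅐))/7 = (⅐ + f/7)/7 = 1/49 + f/49)
w - 30*G(-2) = 44 - 30*(1/49 + (1/49)*(-2)) = 44 - 30*(1/49 - 2/49) = 44 - 30*(-1/49) = 44 + 30/49 = 2186/49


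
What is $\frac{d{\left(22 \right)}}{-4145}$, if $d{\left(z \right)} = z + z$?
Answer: $- \frac{44}{4145} \approx -0.010615$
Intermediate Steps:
$d{\left(z \right)} = 2 z$
$\frac{d{\left(22 \right)}}{-4145} = \frac{2 \cdot 22}{-4145} = 44 \left(- \frac{1}{4145}\right) = - \frac{44}{4145}$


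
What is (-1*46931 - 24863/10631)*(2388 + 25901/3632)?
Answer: -1085102461857477/9652948 ≈ -1.1241e+8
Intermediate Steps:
(-1*46931 - 24863/10631)*(2388 + 25901/3632) = (-46931 - 24863*1/10631)*(2388 + 25901*(1/3632)) = (-46931 - 24863/10631)*(2388 + 25901/3632) = -498948324/10631*8699117/3632 = -1085102461857477/9652948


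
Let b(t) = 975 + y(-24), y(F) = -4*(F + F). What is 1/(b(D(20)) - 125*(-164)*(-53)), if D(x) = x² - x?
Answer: -1/1085333 ≈ -9.2138e-7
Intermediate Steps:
y(F) = -8*F
b(t) = 1167 (b(t) = 975 - 8*(-24) = 975 + 192 = 1167)
1/(b(D(20)) - 125*(-164)*(-53)) = 1/(1167 - 125*(-164)*(-53)) = 1/(1167 + 20500*(-53)) = 1/(1167 - 1086500) = 1/(-1085333) = -1/1085333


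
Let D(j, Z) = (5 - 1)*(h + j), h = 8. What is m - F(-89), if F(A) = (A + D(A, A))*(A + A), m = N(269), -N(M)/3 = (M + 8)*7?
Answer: -79331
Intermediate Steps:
D(j, Z) = 32 + 4*j (D(j, Z) = (5 - 1)*(8 + j) = 4*(8 + j) = 32 + 4*j)
N(M) = -168 - 21*M (N(M) = -3*(M + 8)*7 = -3*(8 + M)*7 = -3*(56 + 7*M) = -168 - 21*M)
m = -5817 (m = -168 - 21*269 = -168 - 5649 = -5817)
F(A) = 2*A*(32 + 5*A) (F(A) = (A + (32 + 4*A))*(A + A) = (32 + 5*A)*(2*A) = 2*A*(32 + 5*A))
m - F(-89) = -5817 - 2*(-89)*(32 + 5*(-89)) = -5817 - 2*(-89)*(32 - 445) = -5817 - 2*(-89)*(-413) = -5817 - 1*73514 = -5817 - 73514 = -79331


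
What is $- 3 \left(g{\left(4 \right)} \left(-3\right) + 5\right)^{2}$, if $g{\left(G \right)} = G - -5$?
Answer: $-1452$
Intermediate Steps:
$g{\left(G \right)} = 5 + G$ ($g{\left(G \right)} = G + 5 = 5 + G$)
$- 3 \left(g{\left(4 \right)} \left(-3\right) + 5\right)^{2} = - 3 \left(\left(5 + 4\right) \left(-3\right) + 5\right)^{2} = - 3 \left(9 \left(-3\right) + 5\right)^{2} = - 3 \left(-27 + 5\right)^{2} = - 3 \left(-22\right)^{2} = \left(-3\right) 484 = -1452$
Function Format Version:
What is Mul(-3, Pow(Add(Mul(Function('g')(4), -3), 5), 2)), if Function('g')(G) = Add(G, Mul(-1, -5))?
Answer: -1452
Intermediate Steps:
Function('g')(G) = Add(5, G) (Function('g')(G) = Add(G, 5) = Add(5, G))
Mul(-3, Pow(Add(Mul(Function('g')(4), -3), 5), 2)) = Mul(-3, Pow(Add(Mul(Add(5, 4), -3), 5), 2)) = Mul(-3, Pow(Add(Mul(9, -3), 5), 2)) = Mul(-3, Pow(Add(-27, 5), 2)) = Mul(-3, Pow(-22, 2)) = Mul(-3, 484) = -1452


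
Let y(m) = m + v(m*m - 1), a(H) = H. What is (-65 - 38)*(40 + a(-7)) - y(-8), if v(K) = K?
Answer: -3454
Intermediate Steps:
y(m) = -1 + m + m² (y(m) = m + (m*m - 1) = m + (m² - 1) = m + (-1 + m²) = -1 + m + m²)
(-65 - 38)*(40 + a(-7)) - y(-8) = (-65 - 38)*(40 - 7) - (-1 - 8 + (-8)²) = -103*33 - (-1 - 8 + 64) = -3399 - 1*55 = -3399 - 55 = -3454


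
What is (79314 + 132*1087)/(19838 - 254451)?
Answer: -222798/234613 ≈ -0.94964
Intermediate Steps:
(79314 + 132*1087)/(19838 - 254451) = (79314 + 143484)/(-234613) = 222798*(-1/234613) = -222798/234613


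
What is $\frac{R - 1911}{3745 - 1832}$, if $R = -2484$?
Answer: $- \frac{4395}{1913} \approx -2.2974$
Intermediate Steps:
$\frac{R - 1911}{3745 - 1832} = \frac{-2484 - 1911}{3745 - 1832} = - \frac{4395}{1913}$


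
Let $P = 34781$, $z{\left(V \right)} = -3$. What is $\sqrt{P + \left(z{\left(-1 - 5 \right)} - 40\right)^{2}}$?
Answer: $3 \sqrt{4070} \approx 191.39$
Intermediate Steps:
$\sqrt{P + \left(z{\left(-1 - 5 \right)} - 40\right)^{2}} = \sqrt{34781 + \left(-3 - 40\right)^{2}} = \sqrt{34781 + \left(-43\right)^{2}} = \sqrt{34781 + 1849} = \sqrt{36630} = 3 \sqrt{4070}$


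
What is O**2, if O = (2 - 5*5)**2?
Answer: 279841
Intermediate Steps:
O = 529 (O = (2 - 25)**2 = (-23)**2 = 529)
O**2 = 529**2 = 279841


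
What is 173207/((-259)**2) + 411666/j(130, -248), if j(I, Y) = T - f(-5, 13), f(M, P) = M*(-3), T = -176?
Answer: -27581884409/12812471 ≈ -2152.7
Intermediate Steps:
f(M, P) = -3*M
j(I, Y) = -191 (j(I, Y) = -176 - (-3)*(-5) = -176 - 1*15 = -176 - 15 = -191)
173207/((-259)**2) + 411666/j(130, -248) = 173207/((-259)**2) + 411666/(-191) = 173207/67081 + 411666*(-1/191) = 173207*(1/67081) - 411666/191 = 173207/67081 - 411666/191 = -27581884409/12812471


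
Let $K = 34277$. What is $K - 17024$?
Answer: $17253$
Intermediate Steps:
$K - 17024 = 34277 - 17024 = 17253$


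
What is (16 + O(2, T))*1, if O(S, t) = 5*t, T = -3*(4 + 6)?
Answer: -134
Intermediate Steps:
T = -30 (T = -3*10 = -30)
(16 + O(2, T))*1 = (16 + 5*(-30))*1 = (16 - 150)*1 = -134*1 = -134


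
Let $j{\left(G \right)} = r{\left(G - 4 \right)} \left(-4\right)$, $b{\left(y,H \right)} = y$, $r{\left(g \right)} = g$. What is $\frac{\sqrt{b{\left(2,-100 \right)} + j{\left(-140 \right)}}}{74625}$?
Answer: $\frac{17 \sqrt{2}}{74625} \approx 0.00032217$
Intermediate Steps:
$j{\left(G \right)} = 16 - 4 G$ ($j{\left(G \right)} = \left(G - 4\right) \left(-4\right) = \left(-4 + G\right) \left(-4\right) = 16 - 4 G$)
$\frac{\sqrt{b{\left(2,-100 \right)} + j{\left(-140 \right)}}}{74625} = \frac{\sqrt{2 + \left(16 - -560\right)}}{74625} = \sqrt{2 + \left(16 + 560\right)} \frac{1}{74625} = \sqrt{2 + 576} \cdot \frac{1}{74625} = \sqrt{578} \cdot \frac{1}{74625} = 17 \sqrt{2} \cdot \frac{1}{74625} = \frac{17 \sqrt{2}}{74625}$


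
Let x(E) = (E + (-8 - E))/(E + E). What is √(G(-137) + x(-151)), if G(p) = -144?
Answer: 2*I*√820685/151 ≈ 11.999*I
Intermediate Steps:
x(E) = -4/E (x(E) = -8*1/(2*E) = -4/E)
√(G(-137) + x(-151)) = √(-144 - 4/(-151)) = √(-144 - 4*(-1/151)) = √(-144 + 4/151) = √(-21740/151) = 2*I*√820685/151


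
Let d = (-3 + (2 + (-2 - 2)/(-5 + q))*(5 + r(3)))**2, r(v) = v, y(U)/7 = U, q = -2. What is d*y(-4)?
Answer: -60516/7 ≈ -8645.1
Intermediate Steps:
y(U) = 7*U
d = 15129/49 (d = (-3 + (2 + (-2 - 2)/(-5 - 2))*(5 + 3))**2 = (-3 + (2 - 4/(-7))*8)**2 = (-3 + (2 - 4*(-1/7))*8)**2 = (-3 + (2 + 4/7)*8)**2 = (-3 + (18/7)*8)**2 = (-3 + 144/7)**2 = (123/7)**2 = 15129/49 ≈ 308.75)
d*y(-4) = 15129*(7*(-4))/49 = (15129/49)*(-28) = -60516/7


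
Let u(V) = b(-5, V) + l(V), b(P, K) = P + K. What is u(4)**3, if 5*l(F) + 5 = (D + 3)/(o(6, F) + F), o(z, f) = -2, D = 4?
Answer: -2197/1000 ≈ -2.1970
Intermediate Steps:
l(F) = -1 + 7/(5*(-2 + F)) (l(F) = -1 + ((4 + 3)/(-2 + F))/5 = -1 + (7/(-2 + F))/5 = -1 + 7/(5*(-2 + F)))
b(P, K) = K + P
u(V) = -5 + V + (17/5 - V)/(-2 + V) (u(V) = (V - 5) + (17/5 - V)/(-2 + V) = (-5 + V) + (17/5 - V)/(-2 + V) = -5 + V + (17/5 - V)/(-2 + V))
u(4)**3 = ((67/5 + 4**2 - 8*4)/(-2 + 4))**3 = ((67/5 + 16 - 32)/2)**3 = ((1/2)*(-13/5))**3 = (-13/10)**3 = -2197/1000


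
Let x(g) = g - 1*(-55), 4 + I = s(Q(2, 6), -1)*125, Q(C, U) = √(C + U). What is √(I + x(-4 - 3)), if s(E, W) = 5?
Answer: √669 ≈ 25.865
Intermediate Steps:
I = 621 (I = -4 + 5*125 = -4 + 625 = 621)
x(g) = 55 + g (x(g) = g + 55 = 55 + g)
√(I + x(-4 - 3)) = √(621 + (55 + (-4 - 3))) = √(621 + (55 - 7)) = √(621 + 48) = √669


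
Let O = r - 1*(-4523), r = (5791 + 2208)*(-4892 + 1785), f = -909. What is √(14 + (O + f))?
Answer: I*√24849265 ≈ 4984.9*I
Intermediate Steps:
r = -24852893 (r = 7999*(-3107) = -24852893)
O = -24848370 (O = -24852893 - 1*(-4523) = -24852893 + 4523 = -24848370)
√(14 + (O + f)) = √(14 + (-24848370 - 909)) = √(14 - 24849279) = √(-24849265) = I*√24849265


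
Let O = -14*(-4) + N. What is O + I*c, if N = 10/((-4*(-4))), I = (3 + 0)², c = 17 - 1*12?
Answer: 813/8 ≈ 101.63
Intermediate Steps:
c = 5 (c = 17 - 12 = 5)
I = 9 (I = 3² = 9)
N = 5/8 (N = 10/16 = 10*(1/16) = 5/8 ≈ 0.62500)
O = 453/8 (O = -14*(-4) + 5/8 = 56 + 5/8 = 453/8 ≈ 56.625)
O + I*c = 453/8 + 9*5 = 453/8 + 45 = 813/8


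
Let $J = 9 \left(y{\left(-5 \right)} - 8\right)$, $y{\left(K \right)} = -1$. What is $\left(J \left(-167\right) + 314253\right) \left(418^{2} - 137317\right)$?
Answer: $12261266460$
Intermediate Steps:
$J = -81$ ($J = 9 \left(-1 - 8\right) = 9 \left(-9\right) = -81$)
$\left(J \left(-167\right) + 314253\right) \left(418^{2} - 137317\right) = \left(\left(-81\right) \left(-167\right) + 314253\right) \left(418^{2} - 137317\right) = \left(13527 + 314253\right) \left(174724 - 137317\right) = 327780 \cdot 37407 = 12261266460$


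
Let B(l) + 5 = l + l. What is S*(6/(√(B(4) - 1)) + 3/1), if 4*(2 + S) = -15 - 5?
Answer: -21 - 21*√2 ≈ -50.698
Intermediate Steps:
B(l) = -5 + 2*l (B(l) = -5 + (l + l) = -5 + 2*l)
S = -7 (S = -2 + (-15 - 5)/4 = -2 + (¼)*(-20) = -2 - 5 = -7)
S*(6/(√(B(4) - 1)) + 3/1) = -7*(6/(√((-5 + 2*4) - 1)) + 3/1) = -7*(6/(√((-5 + 8) - 1)) + 3*1) = -7*(6/(√(3 - 1)) + 3) = -7*(6/(√2) + 3) = -7*(6*(√2/2) + 3) = -7*(3*√2 + 3) = -7*(3 + 3*√2) = -21 - 21*√2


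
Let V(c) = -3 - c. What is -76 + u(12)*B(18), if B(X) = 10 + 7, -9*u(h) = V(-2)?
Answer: -667/9 ≈ -74.111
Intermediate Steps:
u(h) = ⅑ (u(h) = -(-3 - 1*(-2))/9 = -(-3 + 2)/9 = -⅑*(-1) = ⅑)
B(X) = 17
-76 + u(12)*B(18) = -76 + (⅑)*17 = -76 + 17/9 = -667/9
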